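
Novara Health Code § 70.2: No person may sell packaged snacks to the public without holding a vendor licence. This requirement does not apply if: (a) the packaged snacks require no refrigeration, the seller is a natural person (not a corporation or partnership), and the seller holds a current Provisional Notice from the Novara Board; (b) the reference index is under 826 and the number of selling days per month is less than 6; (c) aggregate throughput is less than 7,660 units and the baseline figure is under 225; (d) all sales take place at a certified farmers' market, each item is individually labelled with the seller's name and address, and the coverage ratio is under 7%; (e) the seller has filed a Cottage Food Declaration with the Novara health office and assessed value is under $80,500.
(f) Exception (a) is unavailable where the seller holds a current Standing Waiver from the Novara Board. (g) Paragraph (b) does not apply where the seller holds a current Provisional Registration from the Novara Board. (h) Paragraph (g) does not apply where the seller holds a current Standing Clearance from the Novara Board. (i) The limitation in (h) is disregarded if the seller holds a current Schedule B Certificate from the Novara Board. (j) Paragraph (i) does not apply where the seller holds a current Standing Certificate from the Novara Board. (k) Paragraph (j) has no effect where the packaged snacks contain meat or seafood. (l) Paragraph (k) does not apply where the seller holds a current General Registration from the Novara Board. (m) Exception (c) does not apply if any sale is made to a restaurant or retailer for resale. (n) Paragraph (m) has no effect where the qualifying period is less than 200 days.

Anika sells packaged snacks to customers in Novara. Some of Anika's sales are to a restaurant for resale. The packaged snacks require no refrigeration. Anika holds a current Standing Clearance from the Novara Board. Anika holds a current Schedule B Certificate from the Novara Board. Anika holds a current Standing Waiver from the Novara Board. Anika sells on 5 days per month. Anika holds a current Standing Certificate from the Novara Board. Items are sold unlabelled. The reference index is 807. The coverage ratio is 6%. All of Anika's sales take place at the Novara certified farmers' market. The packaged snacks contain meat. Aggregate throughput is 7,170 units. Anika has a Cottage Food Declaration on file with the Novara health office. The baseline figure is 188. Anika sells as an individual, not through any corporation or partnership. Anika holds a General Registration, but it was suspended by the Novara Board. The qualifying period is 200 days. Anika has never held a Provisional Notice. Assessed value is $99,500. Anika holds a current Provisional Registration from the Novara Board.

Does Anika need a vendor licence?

Exception (a) does not apply: there is no Provisional Notice in force.
Exception (b): the reference index is 807, under the 826 limit; the number of selling days per month is 5, less than the 6 limit — every condition holds. But: (g) is engaged — a current Provisional Registration is held. (h) would limit (g) — a current Standing Clearance is held — but (i) sets (h) aside: (i) operates against (h): a current Schedule B Certificate is held. (j) would limit (i) — a current Standing Certificate is held — but (k) sets (j) aside: (k) operates against (j): the packaged snacks contain meat. (l), which would lift (k), is not engaged — no current General Registration is held. So (b) is unavailable.
Exception (c): aggregate throughput is 7,170 units, less than the 7,660 units limit; the baseline figure is 188, under the 225 limit — every condition holds. But: (m) is engaged — some sales are to a restaurant for resale. (n), which would lift (m), is not triggered — the qualifying period is 200 days, not less than 200 days. (c) is therefore removed.
Exception (d) requires that each item is individually labelled with the seller's name and address; but items are sold unlabelled, so (d) is unavailable.
Exception (e) requires that assessed value is under $80,500; but assessed value is $99,500, not under $80,500, so (e) is unavailable.
None of the exceptions is available; § 70.2 applies in full.

Yes — Anika must hold a vendor licence.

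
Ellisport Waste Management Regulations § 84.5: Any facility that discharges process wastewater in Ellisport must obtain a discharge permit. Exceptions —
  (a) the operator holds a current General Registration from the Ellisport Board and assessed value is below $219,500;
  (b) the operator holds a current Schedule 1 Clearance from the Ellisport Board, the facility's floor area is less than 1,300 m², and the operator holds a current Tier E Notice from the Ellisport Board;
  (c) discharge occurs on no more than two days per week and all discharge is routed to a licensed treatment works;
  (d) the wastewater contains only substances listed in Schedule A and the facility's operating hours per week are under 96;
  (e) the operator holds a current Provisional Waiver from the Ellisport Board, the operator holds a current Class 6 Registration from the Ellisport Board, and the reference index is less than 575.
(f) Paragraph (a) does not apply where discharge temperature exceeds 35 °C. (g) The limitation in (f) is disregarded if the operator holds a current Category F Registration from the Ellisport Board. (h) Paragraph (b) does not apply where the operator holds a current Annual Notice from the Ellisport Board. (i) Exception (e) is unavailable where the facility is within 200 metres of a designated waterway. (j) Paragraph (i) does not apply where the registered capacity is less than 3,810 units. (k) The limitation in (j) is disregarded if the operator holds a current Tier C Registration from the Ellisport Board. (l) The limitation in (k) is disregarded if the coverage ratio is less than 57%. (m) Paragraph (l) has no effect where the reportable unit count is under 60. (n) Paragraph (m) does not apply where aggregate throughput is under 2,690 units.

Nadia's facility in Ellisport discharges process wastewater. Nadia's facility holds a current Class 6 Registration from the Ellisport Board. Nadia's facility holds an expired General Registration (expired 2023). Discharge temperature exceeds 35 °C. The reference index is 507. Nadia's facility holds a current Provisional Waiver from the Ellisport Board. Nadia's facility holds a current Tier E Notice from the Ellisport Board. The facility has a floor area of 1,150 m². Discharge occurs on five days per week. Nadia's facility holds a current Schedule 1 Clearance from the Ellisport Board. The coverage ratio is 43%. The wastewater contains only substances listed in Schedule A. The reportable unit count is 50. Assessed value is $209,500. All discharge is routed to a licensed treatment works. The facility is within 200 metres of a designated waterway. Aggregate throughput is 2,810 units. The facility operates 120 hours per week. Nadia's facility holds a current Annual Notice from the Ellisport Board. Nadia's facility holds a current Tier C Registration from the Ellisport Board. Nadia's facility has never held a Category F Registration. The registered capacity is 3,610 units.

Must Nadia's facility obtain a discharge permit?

Yes — Nadia's facility must obtain a discharge permit.

Exception (a) fails — there is no General Registration in force.
Exception (b)'s conditions are all satisfied: a current Schedule 1 Clearance is held; the facility's floor area is 1,150 m², less than the 1,300 m² limit; a current Tier E Notice is held. However, paragraph (h) must be considered: (h) is engaged — a current Annual Notice is held. So (b) is unavailable.
Exception (c) does not apply: discharge occurs on five days per week.
Exception (d) does not apply: the facility's operating hours per week are 120, not under 96.
Exception (e)'s conditions are all satisfied: a current Provisional Waiver is held; a current Class 6 Registration is held; the reference index is 507, less than the 575 limit. Turning to paragraphs (i)–(n): (i) is triggered — the facility is within 200 m of a designated waterway. (j) operates (the registered capacity is 3,610 units, less than the 3,810 units limit), but yields to (k): (k) is triggered — a current Tier C Registration is held. (l) would limit (k) — the coverage ratio is 43%, less than the 57% limit — but (m) sets (l) aside: (m) is triggered — the reportable unit count is 50, under the 60 limit. (n), which would lift (m), is inapplicable — aggregate throughput is 2,810 units, not under 2,690 units. So (e) is unavailable.
No exception displaces § 84.5.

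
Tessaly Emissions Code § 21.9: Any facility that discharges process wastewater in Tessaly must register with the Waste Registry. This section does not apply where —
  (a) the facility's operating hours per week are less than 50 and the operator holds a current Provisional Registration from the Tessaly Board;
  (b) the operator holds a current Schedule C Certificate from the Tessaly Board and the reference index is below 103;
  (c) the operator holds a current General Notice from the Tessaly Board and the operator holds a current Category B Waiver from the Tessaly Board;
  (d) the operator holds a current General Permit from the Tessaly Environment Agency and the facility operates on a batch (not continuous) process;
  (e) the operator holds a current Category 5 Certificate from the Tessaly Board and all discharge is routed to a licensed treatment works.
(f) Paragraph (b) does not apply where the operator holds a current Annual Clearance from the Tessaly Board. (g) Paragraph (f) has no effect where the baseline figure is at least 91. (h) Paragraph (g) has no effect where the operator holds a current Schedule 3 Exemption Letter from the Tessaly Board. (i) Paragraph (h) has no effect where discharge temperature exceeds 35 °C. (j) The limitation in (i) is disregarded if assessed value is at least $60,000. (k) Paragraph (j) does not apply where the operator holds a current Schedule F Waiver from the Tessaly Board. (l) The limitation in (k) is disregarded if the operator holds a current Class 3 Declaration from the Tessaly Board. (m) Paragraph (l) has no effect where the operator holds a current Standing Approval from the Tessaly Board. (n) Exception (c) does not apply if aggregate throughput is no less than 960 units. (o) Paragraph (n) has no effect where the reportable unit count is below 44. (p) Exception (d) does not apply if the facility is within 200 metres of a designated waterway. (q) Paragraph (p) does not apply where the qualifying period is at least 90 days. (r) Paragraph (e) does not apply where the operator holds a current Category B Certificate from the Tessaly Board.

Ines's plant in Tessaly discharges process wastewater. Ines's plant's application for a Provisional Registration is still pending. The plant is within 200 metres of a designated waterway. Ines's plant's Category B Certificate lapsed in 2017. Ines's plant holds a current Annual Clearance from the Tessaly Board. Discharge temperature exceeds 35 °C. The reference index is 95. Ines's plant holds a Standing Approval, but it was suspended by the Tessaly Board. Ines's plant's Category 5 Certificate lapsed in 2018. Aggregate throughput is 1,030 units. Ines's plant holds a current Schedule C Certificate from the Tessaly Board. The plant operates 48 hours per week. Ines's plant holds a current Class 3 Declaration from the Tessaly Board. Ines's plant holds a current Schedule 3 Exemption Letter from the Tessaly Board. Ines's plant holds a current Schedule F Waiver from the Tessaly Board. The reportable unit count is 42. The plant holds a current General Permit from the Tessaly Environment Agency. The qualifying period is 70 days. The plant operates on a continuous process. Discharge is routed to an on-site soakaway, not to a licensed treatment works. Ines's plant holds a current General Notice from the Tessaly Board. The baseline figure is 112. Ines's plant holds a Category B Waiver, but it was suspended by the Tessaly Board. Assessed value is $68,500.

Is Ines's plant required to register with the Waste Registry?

Yes — Ines's plant must register with the Waste Registry.

Exception (a) does not apply: there is no Provisional Registration in force.
Exception (b): a current Schedule C Certificate is held; the reference index is 95, below the 103 limit — every condition holds. But: (f) operates against (b): a current Annual Clearance is held. (g) would limit (f) — the baseline figure is 112, meeting the 91 threshold — but (h) sets (g) aside: (h) operates against (g): a current Schedule 3 Exemption Letter is held. (i) would limit (h) — discharge temperature exceeds 35 °C — but (j) sets (i) aside: (j) is engaged — assessed value is $68,500, meeting the $60,000 threshold. (k) would limit (j) — a current Schedule F Waiver is held — but (l) sets (k) aside: (l) operates against (k): a current Class 3 Declaration is held. (m) is inapplicable (the Standing Approval is not current), so (l) stands. So (b) is unavailable.
Exception (c) fails — no current Category B Waiver is held.
Exception (d) fails — the facility operates on a continuous process.
Exception (e) does not apply: the Category 5 Certificate is not current.
Every exception is unavailable, so the rule governs.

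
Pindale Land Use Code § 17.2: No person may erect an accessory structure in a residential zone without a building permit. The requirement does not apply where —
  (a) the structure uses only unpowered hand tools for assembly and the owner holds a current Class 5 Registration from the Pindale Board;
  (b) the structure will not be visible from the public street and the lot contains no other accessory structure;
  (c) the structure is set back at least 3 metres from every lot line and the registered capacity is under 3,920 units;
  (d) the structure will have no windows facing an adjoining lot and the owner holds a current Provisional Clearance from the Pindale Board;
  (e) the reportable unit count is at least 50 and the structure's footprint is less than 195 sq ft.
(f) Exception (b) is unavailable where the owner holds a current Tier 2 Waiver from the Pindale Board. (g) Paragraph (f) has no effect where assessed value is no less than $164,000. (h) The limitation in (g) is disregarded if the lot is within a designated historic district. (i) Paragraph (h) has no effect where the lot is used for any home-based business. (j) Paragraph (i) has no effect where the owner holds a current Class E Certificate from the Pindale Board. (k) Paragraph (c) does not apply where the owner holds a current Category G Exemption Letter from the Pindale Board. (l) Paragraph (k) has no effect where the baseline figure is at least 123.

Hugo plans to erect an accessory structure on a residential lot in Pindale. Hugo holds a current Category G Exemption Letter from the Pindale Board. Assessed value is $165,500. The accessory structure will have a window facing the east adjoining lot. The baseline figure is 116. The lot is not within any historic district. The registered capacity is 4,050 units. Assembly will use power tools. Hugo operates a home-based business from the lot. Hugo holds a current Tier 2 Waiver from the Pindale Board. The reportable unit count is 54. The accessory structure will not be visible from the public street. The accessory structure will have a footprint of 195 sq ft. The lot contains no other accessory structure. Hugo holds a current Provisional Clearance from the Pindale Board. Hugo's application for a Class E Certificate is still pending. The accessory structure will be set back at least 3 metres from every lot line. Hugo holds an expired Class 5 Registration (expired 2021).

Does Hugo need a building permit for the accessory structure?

Exception (a) does not apply: assembly uses power tools.
All of (b)'s requirements are met (the structure will not be visible from the street; the lot has no other accessory structure). Applying paragraphs (f)–(j): (f) would limit (b) — a current Tier 2 Waiver is held — but (g) sets (f) aside: (g) operates — assessed value is $165,500, meeting the $164,000 threshold. (h) is not engaged (the lot is not in a historic district), so (g) stands. (b) remains available.
Exception (c) requires that the registered capacity is under 3,920 units; but the registered capacity is 4,050 units, not under 3,920 units, so (c) is unavailable.
Exception (d) requires that the structure will have no windows facing an adjoining lot; but a window faces an adjoining lot, so (d) is unavailable.
Exception (e) requires that the structure's footprint is less than 195 sq ft; but the structure's footprint is 195 sq ft, not less than 195 sq ft, so (e) is unavailable.

No — exception (b) applies; Hugo does not need a building permit.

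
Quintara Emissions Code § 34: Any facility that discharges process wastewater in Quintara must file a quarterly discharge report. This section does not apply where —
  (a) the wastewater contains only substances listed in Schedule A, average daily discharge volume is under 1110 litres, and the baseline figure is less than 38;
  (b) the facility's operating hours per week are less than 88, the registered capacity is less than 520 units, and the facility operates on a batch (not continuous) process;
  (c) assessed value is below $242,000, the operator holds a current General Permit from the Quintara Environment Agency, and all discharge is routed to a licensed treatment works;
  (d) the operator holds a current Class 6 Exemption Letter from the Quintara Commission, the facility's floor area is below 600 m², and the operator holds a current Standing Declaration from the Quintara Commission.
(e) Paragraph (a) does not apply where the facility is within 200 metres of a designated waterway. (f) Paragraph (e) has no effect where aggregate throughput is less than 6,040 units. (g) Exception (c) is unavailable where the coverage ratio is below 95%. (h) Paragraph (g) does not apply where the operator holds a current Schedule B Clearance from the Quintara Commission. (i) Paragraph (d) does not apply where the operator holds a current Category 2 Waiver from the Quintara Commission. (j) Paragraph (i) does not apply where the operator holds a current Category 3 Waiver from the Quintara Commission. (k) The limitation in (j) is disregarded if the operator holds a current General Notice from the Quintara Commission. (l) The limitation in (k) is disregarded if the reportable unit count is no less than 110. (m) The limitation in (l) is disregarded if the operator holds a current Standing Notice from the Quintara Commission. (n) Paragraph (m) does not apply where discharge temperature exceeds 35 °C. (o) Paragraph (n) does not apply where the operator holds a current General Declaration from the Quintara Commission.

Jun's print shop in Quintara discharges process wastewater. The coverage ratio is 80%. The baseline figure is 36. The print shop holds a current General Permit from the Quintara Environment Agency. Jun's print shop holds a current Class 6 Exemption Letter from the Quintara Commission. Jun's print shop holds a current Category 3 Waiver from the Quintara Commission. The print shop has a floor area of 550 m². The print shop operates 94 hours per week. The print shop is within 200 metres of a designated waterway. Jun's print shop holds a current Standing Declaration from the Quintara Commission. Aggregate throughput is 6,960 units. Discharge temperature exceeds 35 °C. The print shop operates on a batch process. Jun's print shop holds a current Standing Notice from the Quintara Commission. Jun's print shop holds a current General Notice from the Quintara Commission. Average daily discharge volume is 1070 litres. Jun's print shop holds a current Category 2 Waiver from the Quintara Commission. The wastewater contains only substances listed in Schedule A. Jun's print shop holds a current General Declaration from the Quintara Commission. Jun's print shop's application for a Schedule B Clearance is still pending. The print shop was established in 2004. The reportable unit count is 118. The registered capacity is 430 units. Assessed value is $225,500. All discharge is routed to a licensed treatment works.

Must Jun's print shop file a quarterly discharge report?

Yes — Jun's print shop must file a quarterly discharge report.

Exception (a): the wastewater is Schedule-A-only; average daily discharge volume is 1070 litres, under the 1110 litres limit; the baseline figure is 36, less than the 38 limit — every condition holds. But: (e) is triggered — the print shop is within 200 m of a designated waterway. (f), which would lift (e), does not operate here — aggregate throughput is 6,960 units, not less than 6,040 units. (a) is therefore removed.
Exception (b) fails — the facility's operating hours per week are 94, not less than 88.
Exception (c)'s conditions are all satisfied: assessed value is $225,500, below the $242,000 limit; a current General Permit is held; discharge is routed to a licensed treatment works. Turning to paragraphs (g)–(h): (g) operates against (c): the coverage ratio is 80%, below the 95% limit. (h) is inapplicable (no current Schedule B Clearance is held), so (g) stands. Exception (c) does not apply.
Exception (d) is satisfied on its face — a current Class 6 Exemption Letter is held; the facility's floor area is 550 m², below the 600 m² limit; a current Standing Declaration is held. But: (i) is engaged — a current Category 2 Waiver is held. (j) is triggered (a current Category 3 Waiver is held), but is overridden by (k): (k) operates — a current General Notice is held. (l) is triggered (the reportable unit count is 118, meeting the 110 threshold), but is set aside by (m): (m) operates against (l): a current Standing Notice is held. (n) would limit (m) — discharge temperature exceeds 35 °C — but (o) sets (n) aside: (o) is triggered — a current General Declaration is held. (d) is therefore removed.
No exception is made out. Jun's print shop falls within the general rule.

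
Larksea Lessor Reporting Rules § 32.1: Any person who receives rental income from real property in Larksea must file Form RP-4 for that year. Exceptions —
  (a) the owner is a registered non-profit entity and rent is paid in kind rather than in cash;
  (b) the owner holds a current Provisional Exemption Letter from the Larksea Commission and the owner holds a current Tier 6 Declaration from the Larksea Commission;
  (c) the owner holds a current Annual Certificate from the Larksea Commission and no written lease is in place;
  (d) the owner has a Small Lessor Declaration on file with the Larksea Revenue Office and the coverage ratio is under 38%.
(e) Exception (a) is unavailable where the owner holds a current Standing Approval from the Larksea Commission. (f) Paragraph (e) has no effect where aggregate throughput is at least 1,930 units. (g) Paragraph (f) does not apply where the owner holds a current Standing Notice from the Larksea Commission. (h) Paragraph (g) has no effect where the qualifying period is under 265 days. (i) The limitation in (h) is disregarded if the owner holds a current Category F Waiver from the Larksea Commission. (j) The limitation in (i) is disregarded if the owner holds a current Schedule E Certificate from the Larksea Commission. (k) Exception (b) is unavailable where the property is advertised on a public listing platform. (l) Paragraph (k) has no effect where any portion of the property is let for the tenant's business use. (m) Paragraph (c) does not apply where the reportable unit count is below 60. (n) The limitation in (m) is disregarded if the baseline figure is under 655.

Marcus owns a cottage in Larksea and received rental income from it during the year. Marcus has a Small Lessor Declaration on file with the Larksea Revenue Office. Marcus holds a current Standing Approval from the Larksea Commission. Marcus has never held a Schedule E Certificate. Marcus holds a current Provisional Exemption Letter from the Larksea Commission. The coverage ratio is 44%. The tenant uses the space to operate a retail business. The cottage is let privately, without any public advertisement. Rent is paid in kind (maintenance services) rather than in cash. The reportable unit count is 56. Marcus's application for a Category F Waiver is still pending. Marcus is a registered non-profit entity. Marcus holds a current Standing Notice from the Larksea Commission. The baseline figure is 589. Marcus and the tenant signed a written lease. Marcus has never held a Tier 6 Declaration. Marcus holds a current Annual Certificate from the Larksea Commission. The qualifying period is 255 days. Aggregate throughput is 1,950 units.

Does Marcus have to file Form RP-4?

Exception (a) is satisfied on its face — Marcus is a registered non-profit; rent is paid in kind. Considering the limiting provisions: (e) is engaged (a current Standing Approval is held), but is displaced by (f): (f) operates against (e): aggregate throughput is 1,950 units, meeting the 1,930 units threshold. (g) applies (a current Standing Notice is held), but yields to (h): (h) operates against (g): the qualifying period is 255 days, under the 265 days limit. (i), which would lift (h), is inapplicable — there is no Category F Waiver in force. (a) remains available.
Exception (b) fails — there is no Tier 6 Declaration in force.
Exception (c) requires that no written lease is in place; but a written lease is in place, so (c) is unavailable.
Exception (d) requires that the coverage ratio is under 38%; but the coverage ratio is 44%, not under 38%, so (d) is unavailable.

No — exception (a) applies; Marcus is not required to file Form RP-4.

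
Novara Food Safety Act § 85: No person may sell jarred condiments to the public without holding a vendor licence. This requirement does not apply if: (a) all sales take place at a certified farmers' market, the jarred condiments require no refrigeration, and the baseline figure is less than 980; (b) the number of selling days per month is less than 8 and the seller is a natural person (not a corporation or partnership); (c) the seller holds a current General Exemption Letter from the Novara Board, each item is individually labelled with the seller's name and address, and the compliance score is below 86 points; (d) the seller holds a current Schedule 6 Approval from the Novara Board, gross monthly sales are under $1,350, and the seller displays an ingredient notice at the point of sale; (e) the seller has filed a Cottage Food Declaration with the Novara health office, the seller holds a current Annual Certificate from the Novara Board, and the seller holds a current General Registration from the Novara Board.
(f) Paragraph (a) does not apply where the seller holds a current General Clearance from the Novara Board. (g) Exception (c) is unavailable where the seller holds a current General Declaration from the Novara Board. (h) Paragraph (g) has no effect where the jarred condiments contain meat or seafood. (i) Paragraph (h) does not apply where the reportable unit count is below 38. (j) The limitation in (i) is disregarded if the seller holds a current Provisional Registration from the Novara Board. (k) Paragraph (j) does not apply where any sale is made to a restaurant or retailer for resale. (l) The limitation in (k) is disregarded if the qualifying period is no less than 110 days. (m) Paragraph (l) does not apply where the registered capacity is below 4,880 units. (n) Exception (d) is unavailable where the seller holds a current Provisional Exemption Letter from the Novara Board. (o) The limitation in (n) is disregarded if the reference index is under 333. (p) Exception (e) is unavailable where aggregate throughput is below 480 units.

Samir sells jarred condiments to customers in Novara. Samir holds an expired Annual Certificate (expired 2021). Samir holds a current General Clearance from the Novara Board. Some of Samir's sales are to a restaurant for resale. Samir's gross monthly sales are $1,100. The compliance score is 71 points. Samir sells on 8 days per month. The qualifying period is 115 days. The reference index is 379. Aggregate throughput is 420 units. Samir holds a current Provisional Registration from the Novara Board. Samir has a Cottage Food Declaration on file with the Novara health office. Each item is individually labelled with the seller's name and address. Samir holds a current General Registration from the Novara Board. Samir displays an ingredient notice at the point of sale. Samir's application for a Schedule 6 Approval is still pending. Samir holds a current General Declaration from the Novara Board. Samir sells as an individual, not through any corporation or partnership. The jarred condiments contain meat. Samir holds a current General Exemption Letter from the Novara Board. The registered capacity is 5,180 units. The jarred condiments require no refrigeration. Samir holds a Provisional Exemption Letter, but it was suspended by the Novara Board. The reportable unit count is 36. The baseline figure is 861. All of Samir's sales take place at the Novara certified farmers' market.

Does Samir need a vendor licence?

No — exception (c) applies; Samir is not required to hold a vendor licence.

Exception (a)'s conditions are all satisfied: all sales are at a certified farmers' market; the jarred condiments are shelf-stable; the baseline figure is 861, less than the 980 limit. However, paragraph (f) must be considered: (f) operates — a current General Clearance is held. So (a) is unavailable.
Exception (b) requires that the number of selling days per month is less than 8; but the number of selling days per month is 8, not less than 8, so (b) is unavailable.
Exception (c)'s conditions are all satisfied: a current General Exemption Letter is held; items are individually labelled; the compliance score is 71 points, below the 86 points limit. Under paragraphs (g)–(m): (g) operates (a current General Declaration is held), but is displaced by (h): (h) operates — the jarred condiments contain meat. (i) is triggered (the reportable unit count is 36, below the 38 limit), but is overridden by (j): (j) operates against (i): a current Provisional Registration is held. (k) would limit (j) — some sales are to a restaurant for resale — but (l) sets (k) aside: (l) is triggered — the qualifying period is 115 days, meeting the 110 days threshold. (m), which would lift (l), is inapplicable — the registered capacity is 5,180 units, not below 4,880 units. (c) remains available.
Exception (d) does not apply: no current Schedule 6 Approval is held.
Exception (e) requires that the seller holds a current Annual Certificate from the Novara Board; but there is no Annual Certificate in force, so (e) is unavailable.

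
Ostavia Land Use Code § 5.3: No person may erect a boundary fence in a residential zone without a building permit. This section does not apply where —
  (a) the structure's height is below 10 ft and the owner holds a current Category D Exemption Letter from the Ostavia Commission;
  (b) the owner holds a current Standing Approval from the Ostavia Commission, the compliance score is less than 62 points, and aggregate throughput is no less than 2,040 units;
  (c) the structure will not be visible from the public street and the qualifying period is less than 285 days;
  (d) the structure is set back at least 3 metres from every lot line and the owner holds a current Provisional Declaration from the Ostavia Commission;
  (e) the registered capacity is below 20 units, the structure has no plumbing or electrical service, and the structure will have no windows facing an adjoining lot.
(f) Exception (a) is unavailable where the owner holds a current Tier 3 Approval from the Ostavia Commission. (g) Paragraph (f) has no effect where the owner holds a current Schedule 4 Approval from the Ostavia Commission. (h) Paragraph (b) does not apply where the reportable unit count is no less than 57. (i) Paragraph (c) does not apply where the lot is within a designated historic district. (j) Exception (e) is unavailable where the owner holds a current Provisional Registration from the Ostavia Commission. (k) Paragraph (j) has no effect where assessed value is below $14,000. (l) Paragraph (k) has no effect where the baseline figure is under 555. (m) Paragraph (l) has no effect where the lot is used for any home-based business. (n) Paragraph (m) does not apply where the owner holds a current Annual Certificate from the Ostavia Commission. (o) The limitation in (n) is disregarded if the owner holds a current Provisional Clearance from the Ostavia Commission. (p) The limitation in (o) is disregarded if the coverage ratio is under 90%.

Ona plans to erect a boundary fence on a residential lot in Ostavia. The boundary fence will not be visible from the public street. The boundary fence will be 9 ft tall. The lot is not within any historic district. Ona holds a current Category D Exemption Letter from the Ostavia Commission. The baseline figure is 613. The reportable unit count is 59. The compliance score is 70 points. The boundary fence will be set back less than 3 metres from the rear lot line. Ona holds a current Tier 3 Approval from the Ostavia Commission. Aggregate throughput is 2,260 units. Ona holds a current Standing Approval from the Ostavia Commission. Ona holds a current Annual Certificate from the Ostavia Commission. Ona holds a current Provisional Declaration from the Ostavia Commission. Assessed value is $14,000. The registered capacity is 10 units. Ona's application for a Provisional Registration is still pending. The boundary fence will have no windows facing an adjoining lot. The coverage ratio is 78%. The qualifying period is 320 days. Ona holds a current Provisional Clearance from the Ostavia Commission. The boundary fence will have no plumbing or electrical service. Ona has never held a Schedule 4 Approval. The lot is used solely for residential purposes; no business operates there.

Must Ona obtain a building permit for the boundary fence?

Exception (a)'s conditions are all satisfied: the structure's height is 9 ft, below the 10 ft limit; a current Category D Exemption Letter is held. But applying paragraphs (f)–(g): (f) operates against (a): a current Tier 3 Approval is held. (g) is not triggered (no current Schedule 4 Approval is held), so (f) stands. (a) is therefore removed.
Exception (b) requires that the compliance score is less than 62 points; but the compliance score is 70 points, not less than 62 points, so (b) is unavailable.
Exception (c) requires that the qualifying period is less than 285 days; but the qualifying period is 320 days, not less than 285 days, so (c) is unavailable.
Exception (d) requires that the structure is set back at least 3 metres from every lot line; but the rear setback is under 3 m, so (d) is unavailable.
Exception (e) is satisfied on its face — the registered capacity is 10 units, below the 20 units limit; there is no plumbing or electrical service; no windows face an adjoining lot. Considering the limiting provisions: (j) is inapplicable — no current Provisional Registration is held. (e) remains available.

No — exception (e) applies; Ona does not need a building permit.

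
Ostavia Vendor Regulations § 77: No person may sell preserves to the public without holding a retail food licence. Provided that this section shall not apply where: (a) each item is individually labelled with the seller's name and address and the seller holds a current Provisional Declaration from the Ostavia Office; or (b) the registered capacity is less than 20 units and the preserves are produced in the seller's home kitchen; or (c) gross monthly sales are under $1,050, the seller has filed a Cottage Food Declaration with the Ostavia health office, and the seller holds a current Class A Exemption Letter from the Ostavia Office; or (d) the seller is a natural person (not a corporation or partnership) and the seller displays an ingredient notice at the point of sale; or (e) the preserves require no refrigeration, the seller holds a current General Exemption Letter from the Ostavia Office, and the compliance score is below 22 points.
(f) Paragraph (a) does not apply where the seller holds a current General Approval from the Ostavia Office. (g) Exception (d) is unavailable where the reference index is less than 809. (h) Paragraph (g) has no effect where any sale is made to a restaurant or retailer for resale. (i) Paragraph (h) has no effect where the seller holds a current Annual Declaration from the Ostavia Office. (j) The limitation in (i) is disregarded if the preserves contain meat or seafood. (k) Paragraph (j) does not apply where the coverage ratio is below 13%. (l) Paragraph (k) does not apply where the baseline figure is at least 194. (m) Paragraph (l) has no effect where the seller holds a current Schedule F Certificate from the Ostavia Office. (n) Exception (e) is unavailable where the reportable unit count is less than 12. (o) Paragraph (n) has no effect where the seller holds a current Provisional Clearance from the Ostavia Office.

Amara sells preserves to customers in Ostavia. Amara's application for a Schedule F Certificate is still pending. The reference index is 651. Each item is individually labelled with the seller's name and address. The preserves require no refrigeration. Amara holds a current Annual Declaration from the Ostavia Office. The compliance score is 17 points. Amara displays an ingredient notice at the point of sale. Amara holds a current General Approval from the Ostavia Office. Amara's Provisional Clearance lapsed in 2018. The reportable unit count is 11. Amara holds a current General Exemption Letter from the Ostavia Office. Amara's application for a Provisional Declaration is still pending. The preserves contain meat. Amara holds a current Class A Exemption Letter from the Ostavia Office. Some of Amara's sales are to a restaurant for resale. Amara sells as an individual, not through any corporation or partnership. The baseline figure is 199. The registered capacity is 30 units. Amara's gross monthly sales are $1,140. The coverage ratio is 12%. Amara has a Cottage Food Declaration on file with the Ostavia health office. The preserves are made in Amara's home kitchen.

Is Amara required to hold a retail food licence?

No — exception (d) applies; Amara is not required to hold a retail food licence.

Exception (a) does not apply: the Provisional Declaration is not current.
Exception (b) does not apply: the registered capacity is 30 units, not less than 20 units.
Exception (c) requires that gross monthly sales are under $1,050; but gross monthly sales are $1,140, not under $1,050, so (c) is unavailable.
Exception (d): the seller is a natural person; an ingredient notice is displayed — every condition holds. Applying paragraphs (g)–(m): (g) would limit (d) — the reference index is 651, less than the 809 limit — but (h) sets (g) aside: (h) operates against (g): some sales are to a restaurant for resale. (i) applies (a current Annual Declaration is held), but is itself disapplied by (j): (j) is engaged — the preserves contain meat. (k) would limit (j) — the coverage ratio is 12%, below the 13% limit — but (l) sets (k) aside: (l) operates against (k): the baseline figure is 199, meeting the 194 threshold. (m), which would lift (l), is not engaged — there is no Schedule F Certificate in force. (d) remains available.
All of (e)'s requirements are met (the preserves are shelf-stable; a current General Exemption Letter is held; the compliance score is 17 points, below the 22 points limit). However, paragraphs (n)–(o) must be considered: (n) operates against (e): the reportable unit count is 11, less than the 12 limit. (o), which would lift (n), is not triggered — no current Provisional Clearance is held. Exception (e) does not apply.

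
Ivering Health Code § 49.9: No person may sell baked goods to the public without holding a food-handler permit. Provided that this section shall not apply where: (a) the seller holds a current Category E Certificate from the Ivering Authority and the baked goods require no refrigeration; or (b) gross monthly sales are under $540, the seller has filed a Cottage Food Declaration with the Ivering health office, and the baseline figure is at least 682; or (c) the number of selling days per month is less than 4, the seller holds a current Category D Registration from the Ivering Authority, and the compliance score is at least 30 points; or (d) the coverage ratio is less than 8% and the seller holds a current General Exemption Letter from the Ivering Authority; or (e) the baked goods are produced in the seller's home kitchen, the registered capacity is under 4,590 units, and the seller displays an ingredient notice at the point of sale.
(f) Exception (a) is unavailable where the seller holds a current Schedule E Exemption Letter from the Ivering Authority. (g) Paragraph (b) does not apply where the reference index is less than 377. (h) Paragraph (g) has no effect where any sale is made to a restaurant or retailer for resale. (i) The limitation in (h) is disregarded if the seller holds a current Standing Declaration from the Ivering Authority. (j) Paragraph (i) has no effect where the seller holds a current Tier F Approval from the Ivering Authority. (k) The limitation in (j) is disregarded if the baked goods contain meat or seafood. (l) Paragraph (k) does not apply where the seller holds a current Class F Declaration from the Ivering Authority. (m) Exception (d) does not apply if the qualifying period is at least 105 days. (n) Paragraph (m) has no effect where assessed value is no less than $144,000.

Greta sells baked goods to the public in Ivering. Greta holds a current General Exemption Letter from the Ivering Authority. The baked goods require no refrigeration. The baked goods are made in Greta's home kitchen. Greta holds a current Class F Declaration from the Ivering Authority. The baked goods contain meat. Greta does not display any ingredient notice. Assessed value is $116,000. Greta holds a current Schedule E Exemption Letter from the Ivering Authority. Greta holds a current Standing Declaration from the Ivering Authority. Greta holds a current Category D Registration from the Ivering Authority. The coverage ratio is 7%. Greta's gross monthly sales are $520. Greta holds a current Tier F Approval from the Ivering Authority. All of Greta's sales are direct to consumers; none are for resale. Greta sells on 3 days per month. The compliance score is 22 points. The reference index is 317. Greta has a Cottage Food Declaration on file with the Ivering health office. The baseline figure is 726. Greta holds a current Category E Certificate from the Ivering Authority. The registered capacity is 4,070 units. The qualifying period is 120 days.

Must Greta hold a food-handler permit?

Yes — Greta must hold a food-handler permit.

Exception (a) is satisfied on its face — a current Category E Certificate is held; the baked goods are shelf-stable. However, paragraph (f) must be considered: (f) operates against (a): a current Schedule E Exemption Letter is held. Exception (a) does not apply.
Exception (b): gross monthly sales are $520, under the $540 limit; a Cottage Food Declaration is on file; the baseline figure is 726, meeting the 682 threshold — every condition holds. Turning to paragraphs (g)–(l): (g) operates against (b): the reference index is 317, less than the 377 limit. (h) is inapplicable (no sales are for resale), so (g) stands. (b) is therefore removed.
Exception (c) does not apply: the compliance score is 22 points, short of 30 points.
Exception (d) is satisfied on its face — the coverage ratio is 7%, less than the 8% limit; a current General Exemption Letter is held. However, paragraphs (m)–(n) must be considered: (m) operates against (d): the qualifying period is 120 days, meeting the 105 days threshold. (n) is not engaged (assessed value is $116,000, short of $144,000), so (m) stands. (d) is therefore removed.
Exception (e) requires that the seller displays an ingredient notice at the point of sale; but no ingredient notice is displayed, so (e) is unavailable.
Every exception is unavailable, so the rule governs.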